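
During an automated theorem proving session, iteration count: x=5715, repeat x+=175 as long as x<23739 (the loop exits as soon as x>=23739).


Step 1: x goes from 5715 toward 23739 by 175; the body runs while x<23739, so iterations = ceil((bound-start)/step)
Step 2: Distance=18024
Step 3: ceil(18024/175)=103

103


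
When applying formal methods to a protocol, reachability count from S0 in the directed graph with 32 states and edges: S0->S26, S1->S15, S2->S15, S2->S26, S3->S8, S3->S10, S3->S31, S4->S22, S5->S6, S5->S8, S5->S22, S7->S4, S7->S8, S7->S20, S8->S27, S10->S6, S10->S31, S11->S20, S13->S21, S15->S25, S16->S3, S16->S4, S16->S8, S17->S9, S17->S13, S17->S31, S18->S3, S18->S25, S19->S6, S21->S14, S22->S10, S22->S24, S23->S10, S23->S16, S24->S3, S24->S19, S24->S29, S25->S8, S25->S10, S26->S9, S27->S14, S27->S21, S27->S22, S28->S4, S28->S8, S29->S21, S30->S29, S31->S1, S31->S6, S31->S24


BFS from S0:
  layer 0: {S0}
  layer 1: {S26}
  layer 2: {S9}
Reachable set: {S0, S9, S26}
Count = 3

3


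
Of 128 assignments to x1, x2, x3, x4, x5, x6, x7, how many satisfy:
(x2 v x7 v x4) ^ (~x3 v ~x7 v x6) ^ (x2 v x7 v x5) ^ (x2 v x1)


CNF with 4 clauses over 7 vars (128 assignments).
An assignment satisfies CNF iff every clause has >=1 true literal.
Check each row (bits = x1,x2,x3,x4,x5,x6,x7; clause T/F shown):
  row 0 [0000000]: clauses=FTFF -> 0
  row 1 [0000001]: clauses=TTTF -> 0
  row 2 [0000010]: clauses=FTFF -> 0
  row 3 [0000011]: clauses=TTTF -> 0
  row 4 [0000100]: clauses=FTTF -> 0
  (every remaining row is evaluated the same way; all 128 results are listed next)
Full result column, 8 rows per line (x1,x2,x3,x4 fixed per line; x5,x6,x7 runs 000..111 left to right):
  rows 0-7 [x1,x2,x3,x4=0000]: 00000000  (ones: 0)
  rows 8-15 [x1,x2,x3,x4=0001]: 00000000  (ones: 0)
  rows 16-23 [x1,x2,x3,x4=0010]: 00000000  (ones: 0)
  rows 24-31 [x1,x2,x3,x4=0011]: 00000000  (ones: 0)
  rows 32-39 [x1,x2,x3,x4=0100]: 11111111  (ones: 8)
  rows 40-47 [x1,x2,x3,x4=0101]: 11111111  (ones: 8)
  rows 48-55 [x1,x2,x3,x4=0110]: 10111011  (ones: 6)
  rows 56-63 [x1,x2,x3,x4=0111]: 10111011  (ones: 6)
  rows 64-71 [x1,x2,x3,x4=1000]: 01010101  (ones: 4)
  rows 72-79 [x1,x2,x3,x4=1001]: 01011111  (ones: 6)
  rows 80-87 [x1,x2,x3,x4=1010]: 00010001  (ones: 2)
  rows 88-95 [x1,x2,x3,x4=1011]: 00011011  (ones: 4)
  rows 96-103 [x1,x2,x3,x4=1100]: 11111111  (ones: 8)
  rows 104-111 [x1,x2,x3,x4=1101]: 11111111  (ones: 8)
  rows 112-119 [x1,x2,x3,x4=1110]: 10111011  (ones: 6)
  rows 120-127 [x1,x2,x3,x4=1111]: 10111011  (ones: 6)
Satisfying assignments = 0+0+0+0+8+8+6+6+4+6+2+4+8+8+6+6 = 72

72


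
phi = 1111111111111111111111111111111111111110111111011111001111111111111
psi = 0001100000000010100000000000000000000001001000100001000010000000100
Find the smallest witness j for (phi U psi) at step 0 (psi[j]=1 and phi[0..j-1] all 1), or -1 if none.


(phi U psi) at 0: need smallest j with psi[j]=1 and phi[i]=1 for all i in [0,j).
Scan from step 0:
  step 0: phi=1, psi=0 -> continue
  step 1: phi=1, psi=0 -> continue
  step 2: phi=1, psi=0 -> continue
  step 3: psi=1 and phi held for [0,3) -> witness found
Witness step = 3

3


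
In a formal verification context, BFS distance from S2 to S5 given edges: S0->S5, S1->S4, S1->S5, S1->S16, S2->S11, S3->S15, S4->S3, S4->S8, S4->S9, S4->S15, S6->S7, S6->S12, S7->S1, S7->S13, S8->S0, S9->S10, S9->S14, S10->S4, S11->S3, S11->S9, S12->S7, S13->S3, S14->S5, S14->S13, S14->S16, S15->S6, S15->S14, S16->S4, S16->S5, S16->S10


BFS layer-by-layer from S2:
  dist 0: {S2}
  dist 1: {S11}
  dist 2: {S3, S9}
  dist 3: {S10, S14, S15}
  dist 4: {S4, S5, S6, S13, S16}
  -> S5 reached at distance 4
Shortest path length = 4

4


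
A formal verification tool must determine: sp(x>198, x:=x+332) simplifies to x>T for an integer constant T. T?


Formula: sp(P, x:=E) = exists old_x. (x = E[old_x/x]) AND P[old_x/x] (old_x is the value of x before the assignment; eliminate old_x by solving x = E[old_x/x] for old_x)
Step 1: Precondition P: x>198, i.e. old_x > 198
Step 2: Assignment gives x = old_x + 332, so old_x = x - 332
Step 3: Substitute into P: x - 332 > 198
Step 4: Simplify: x > 198+332 = 530

530


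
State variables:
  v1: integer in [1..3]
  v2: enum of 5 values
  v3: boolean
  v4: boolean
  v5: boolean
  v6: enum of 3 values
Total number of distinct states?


State space = product of domain sizes of all variables.
Domain sizes:
  v1 (integer in [1..3]): 3
  v2 (enum of 5 values): 5
  v3 (boolean): 2
  v4 (boolean): 2
  v5 (boolean): 2
  v6 (enum of 3 values): 3
Product = 3 * 5 * 2 * 2 * 2 * 3 = 360

360


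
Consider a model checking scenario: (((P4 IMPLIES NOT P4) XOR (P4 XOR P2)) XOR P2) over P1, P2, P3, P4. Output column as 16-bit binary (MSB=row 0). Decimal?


Formula: (((P4 IMPLIES NOT P4) XOR (P4 XOR P2)) XOR P2) over P1, P2, P3, P4 (16 rows)
Evaluate each row (bits = P1,P2,P3,P4, MSB first):
  row 0 [0000]: (((0 IMPLIES NOT 0) XOR (0 XOR 0)) XOR 0) -> 1
  row 1 [0001]: (((1 IMPLIES NOT 1) XOR (1 XOR 0)) XOR 0) -> 1
  row 2 [0010]: (((0 IMPLIES NOT 0) XOR (0 XOR 0)) XOR 0) -> 1
  row 3 [0011]: (((1 IMPLIES NOT 1) XOR (1 XOR 0)) XOR 0) -> 1
  row 4 [0100]: (((0 IMPLIES NOT 0) XOR (0 XOR 1)) XOR 1) -> 1
  row 5 [0101]: (((1 IMPLIES NOT 1) XOR (1 XOR 1)) XOR 1) -> 1
  row 6 [0110]: (((0 IMPLIES NOT 0) XOR (0 XOR 1)) XOR 1) -> 1
  row 7 [0111]: (((1 IMPLIES NOT 1) XOR (1 XOR 1)) XOR 1) -> 1
  row 8 [1000]: (((0 IMPLIES NOT 0) XOR (0 XOR 0)) XOR 0) -> 1
  row 9 [1001]: (((1 IMPLIES NOT 1) XOR (1 XOR 0)) XOR 0) -> 1
  row 10 [1010]: (((0 IMPLIES NOT 0) XOR (0 XOR 0)) XOR 0) -> 1
  row 11 [1011]: (((1 IMPLIES NOT 1) XOR (1 XOR 0)) XOR 0) -> 1
  row 12 [1100]: (((0 IMPLIES NOT 0) XOR (0 XOR 1)) XOR 1) -> 1
  row 13 [1101]: (((1 IMPLIES NOT 1) XOR (1 XOR 1)) XOR 1) -> 1
  row 14 [1110]: (((0 IMPLIES NOT 0) XOR (0 XOR 1)) XOR 1) -> 1
  row 15 [1111]: (((1 IMPLIES NOT 1) XOR (1 XOR 1)) XOR 1) -> 1
Full result column, 4 rows per line (P1,P2 fixed per line; P3,P4 runs 00..11 left to right):
  rows 0-3 [P1,P2=00]: 1111  = hex F
  rows 4-7 [P1,P2=01]: 1111  = hex F
  rows 8-11 [P1,P2=10]: 1111  = hex F
  rows 12-15 [P1,P2=11]: 1111  = hex F
Output column (row 0 .. row 15) = 1111111111111111
Output column grouped in 4s = 1111 1111 1111 1111 = 0xFFFF
Convert to decimal digit by digit (value = value*16 + digit):
  F -> 15
  15*16 + 15 (F) = 255
  255*16 + 15 (F) = 4095
  4095*16 + 15 (F) = 65535
Decimal = 65535

65535


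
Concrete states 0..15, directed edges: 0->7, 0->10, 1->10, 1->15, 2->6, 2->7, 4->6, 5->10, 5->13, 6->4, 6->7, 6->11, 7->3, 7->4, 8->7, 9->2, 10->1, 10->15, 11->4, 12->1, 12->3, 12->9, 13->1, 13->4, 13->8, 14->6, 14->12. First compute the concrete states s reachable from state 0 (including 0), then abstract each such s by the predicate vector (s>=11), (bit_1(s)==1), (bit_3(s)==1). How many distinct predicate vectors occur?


BFS from 0:
Concrete reachable: {0, 1, 3, 4, 6, 7, 10, 11, 15}
Abstract via predicates (s>=11), (bit_1(s)==1), (bit_3(s)==1):
  (0,0,0) <- {0, 1, 4}
  (0,1,0) <- {3, 6, 7}
  (0,1,1) <- {10}
  (1,1,1) <- {11, 15}
Distinct abstract states = 4

4


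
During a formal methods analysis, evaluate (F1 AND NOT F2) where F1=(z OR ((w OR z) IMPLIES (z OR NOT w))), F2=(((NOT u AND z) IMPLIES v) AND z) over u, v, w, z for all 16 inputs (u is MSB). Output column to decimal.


F1 = (z OR ((w OR z) IMPLIES (z OR NOT w)))
F2 = (((NOT u AND z) IMPLIES v) AND z)
Counterexample to F1=>F2 is where F1=1 and F2=0.
Evaluate each row (bits = u,v,w,z, MSB first):
  row 0 [0000]: F1=1 F2=0 -> F1&~F2 -> 1
  row 1 [0001]: F1=1 F2=0 -> F1&~F2 -> 1
  row 2 [0010]: F1=0 F2=0 -> F1&~F2 -> 0
  row 3 [0011]: F1=1 F2=0 -> F1&~F2 -> 1
  row 4 [0100]: F1=1 F2=0 -> F1&~F2 -> 1
  row 5 [0101]: F1=1 F2=1 -> F1&~F2 -> 0
  row 6 [0110]: F1=0 F2=0 -> F1&~F2 -> 0
  row 7 [0111]: F1=1 F2=1 -> F1&~F2 -> 0
  row 8 [1000]: F1=1 F2=0 -> F1&~F2 -> 1
  row 9 [1001]: F1=1 F2=1 -> F1&~F2 -> 0
  row 10 [1010]: F1=0 F2=0 -> F1&~F2 -> 0
  row 11 [1011]: F1=1 F2=1 -> F1&~F2 -> 0
  row 12 [1100]: F1=1 F2=0 -> F1&~F2 -> 1
  row 13 [1101]: F1=1 F2=1 -> F1&~F2 -> 0
  row 14 [1110]: F1=0 F2=0 -> F1&~F2 -> 0
  row 15 [1111]: F1=1 F2=1 -> F1&~F2 -> 0
Full result column, 4 rows per line (u,v fixed per line; w,z runs 00..11 left to right):
  rows 0-3 [u,v=00]: 1101  = hex D
  rows 4-7 [u,v=01]: 1000  = hex 8
  rows 8-11 [u,v=10]: 1000  = hex 8
  rows 12-15 [u,v=11]: 1000  = hex 8
Counterexample vector (row 0 .. row 15) = 1101100010001000
Output column grouped in 4s = 1101 1000 1000 1000 = 0xD888
Convert to decimal digit by digit (value = value*16 + digit):
  D -> 13
  13*16 + 8 = 216
  216*16 + 8 = 3464
  3464*16 + 8 = 55432
Decimal = 55432

55432


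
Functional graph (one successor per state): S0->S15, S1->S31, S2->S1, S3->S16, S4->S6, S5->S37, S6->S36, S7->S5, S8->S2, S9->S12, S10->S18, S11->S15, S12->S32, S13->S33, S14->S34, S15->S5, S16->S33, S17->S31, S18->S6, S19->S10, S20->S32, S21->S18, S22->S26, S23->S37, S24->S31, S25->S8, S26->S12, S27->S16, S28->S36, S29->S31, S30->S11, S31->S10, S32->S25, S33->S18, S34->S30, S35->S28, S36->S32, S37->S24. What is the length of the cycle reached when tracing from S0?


Trace from S0 until a state repeats:
  S0 -> S15 -> S5 -> S37 -> S24 -> S31 -> S10 -> S18 -> S6 -> S36 -> S32 -> S25 -> S8 -> S2 -> S1 -> S31
S31 first seen at step 5, revisited at step 15.
Cycle length = 15 - 5 = 10

10


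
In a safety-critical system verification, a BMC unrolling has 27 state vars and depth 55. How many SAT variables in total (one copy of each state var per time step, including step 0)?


BMC unrolls to depth k, creating one copy of each state var for steps 0..k.
Step count = 55 + 1 = 56 (steps 0 through 55)
Vars per step = 27
Total = 27 * 56 = 1512

1512


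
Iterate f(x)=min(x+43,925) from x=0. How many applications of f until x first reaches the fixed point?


Step 1: x=0, cap=925, increment=43
Step 2: x grows by 43 each step until capped at 925; fixed point is x=925
Step 3: iterations = ceil(925/43) = 22

22


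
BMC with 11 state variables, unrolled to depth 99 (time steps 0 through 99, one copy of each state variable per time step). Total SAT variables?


BMC unrolls to depth k, creating one copy of each state var for steps 0..k.
Step count = 99 + 1 = 100 (steps 0 through 99)
Vars per step = 11
Total = 11 * 100 = 1100

1100


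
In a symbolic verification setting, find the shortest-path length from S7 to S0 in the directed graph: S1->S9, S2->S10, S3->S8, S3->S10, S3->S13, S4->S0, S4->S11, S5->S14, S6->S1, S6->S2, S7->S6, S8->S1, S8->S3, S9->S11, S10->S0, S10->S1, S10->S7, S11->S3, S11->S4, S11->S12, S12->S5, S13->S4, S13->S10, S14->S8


BFS layer-by-layer from S7:
  dist 0: {S7}
  dist 1: {S6}
  dist 2: {S1, S2}
  dist 3: {S9, S10}
  dist 4: {S0, S11}
  -> S0 reached at distance 4
Shortest path length = 4

4


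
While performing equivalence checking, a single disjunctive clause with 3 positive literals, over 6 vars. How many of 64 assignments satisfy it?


Step 1: Total=2^6=64
Step 2: Unsat when all 3 false: 2^3=8
Step 3: Sat=64-8=56

56


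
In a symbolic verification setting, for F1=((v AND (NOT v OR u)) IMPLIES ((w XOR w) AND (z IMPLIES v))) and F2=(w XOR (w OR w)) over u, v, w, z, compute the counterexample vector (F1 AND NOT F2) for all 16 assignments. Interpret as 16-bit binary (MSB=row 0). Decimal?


F1 = ((v AND (NOT v OR u)) IMPLIES ((w XOR w) AND (z IMPLIES v)))
F2 = (w XOR (w OR w))
Counterexample to F1=>F2 is where F1=1 and F2=0.
Evaluate each row (bits = u,v,w,z, MSB first):
  row 0 [0000]: F1=1 F2=0 -> F1&~F2 -> 1
  row 1 [0001]: F1=1 F2=0 -> F1&~F2 -> 1
  row 2 [0010]: F1=1 F2=0 -> F1&~F2 -> 1
  row 3 [0011]: F1=1 F2=0 -> F1&~F2 -> 1
  row 4 [0100]: F1=1 F2=0 -> F1&~F2 -> 1
  row 5 [0101]: F1=1 F2=0 -> F1&~F2 -> 1
  row 6 [0110]: F1=1 F2=0 -> F1&~F2 -> 1
  row 7 [0111]: F1=1 F2=0 -> F1&~F2 -> 1
  row 8 [1000]: F1=1 F2=0 -> F1&~F2 -> 1
  row 9 [1001]: F1=1 F2=0 -> F1&~F2 -> 1
  row 10 [1010]: F1=1 F2=0 -> F1&~F2 -> 1
  row 11 [1011]: F1=1 F2=0 -> F1&~F2 -> 1
  row 12 [1100]: F1=0 F2=0 -> F1&~F2 -> 0
  row 13 [1101]: F1=0 F2=0 -> F1&~F2 -> 0
  row 14 [1110]: F1=0 F2=0 -> F1&~F2 -> 0
  row 15 [1111]: F1=0 F2=0 -> F1&~F2 -> 0
Full result column, 4 rows per line (u,v fixed per line; w,z runs 00..11 left to right):
  rows 0-3 [u,v=00]: 1111  = hex F
  rows 4-7 [u,v=01]: 1111  = hex F
  rows 8-11 [u,v=10]: 1111  = hex F
  rows 12-15 [u,v=11]: 0000  = hex 0
Counterexample vector (row 0 .. row 15) = 1111111111110000
Output column grouped in 4s = 1111 1111 1111 0000 = 0xFFF0
Convert to decimal digit by digit (value = value*16 + digit):
  F -> 15
  15*16 + 15 (F) = 255
  255*16 + 15 (F) = 4095
  4095*16 + 0 = 65520
Decimal = 65520

65520


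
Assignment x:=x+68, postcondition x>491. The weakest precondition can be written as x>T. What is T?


Formula: wp(x:=E, P) = P[E/x] (substitute E for x in postcondition)
Step 1: Postcondition: x>491
Step 2: Substitute x+68 for x: x+68>491
Step 3: Solve for x: x > 491-68 = 423

423


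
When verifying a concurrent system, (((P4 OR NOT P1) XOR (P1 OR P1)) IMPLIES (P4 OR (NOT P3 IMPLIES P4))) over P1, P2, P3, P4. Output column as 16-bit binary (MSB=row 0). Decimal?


Formula: (((P4 OR NOT P1) XOR (P1 OR P1)) IMPLIES (P4 OR (NOT P3 IMPLIES P4))) over P1, P2, P3, P4 (16 rows)
Evaluate each row (bits = P1,P2,P3,P4, MSB first):
  row 0 [0000]: (((0 OR NOT 0) XOR (0 OR 0)) IMPLIES (0 OR (NOT 0 IMPLIES 0))) -> 0
  row 1 [0001]: (((1 OR NOT 0) XOR (0 OR 0)) IMPLIES (1 OR (NOT 0 IMPLIES 1))) -> 1
  row 2 [0010]: (((0 OR NOT 0) XOR (0 OR 0)) IMPLIES (0 OR (NOT 1 IMPLIES 0))) -> 1
  row 3 [0011]: (((1 OR NOT 0) XOR (0 OR 0)) IMPLIES (1 OR (NOT 1 IMPLIES 1))) -> 1
  row 4 [0100]: (((0 OR NOT 0) XOR (0 OR 0)) IMPLIES (0 OR (NOT 0 IMPLIES 0))) -> 0
  row 5 [0101]: (((1 OR NOT 0) XOR (0 OR 0)) IMPLIES (1 OR (NOT 0 IMPLIES 1))) -> 1
  row 6 [0110]: (((0 OR NOT 0) XOR (0 OR 0)) IMPLIES (0 OR (NOT 1 IMPLIES 0))) -> 1
  row 7 [0111]: (((1 OR NOT 0) XOR (0 OR 0)) IMPLIES (1 OR (NOT 1 IMPLIES 1))) -> 1
  row 8 [1000]: (((0 OR NOT 1) XOR (1 OR 1)) IMPLIES (0 OR (NOT 0 IMPLIES 0))) -> 0
  row 9 [1001]: (((1 OR NOT 1) XOR (1 OR 1)) IMPLIES (1 OR (NOT 0 IMPLIES 1))) -> 1
  row 10 [1010]: (((0 OR NOT 1) XOR (1 OR 1)) IMPLIES (0 OR (NOT 1 IMPLIES 0))) -> 1
  row 11 [1011]: (((1 OR NOT 1) XOR (1 OR 1)) IMPLIES (1 OR (NOT 1 IMPLIES 1))) -> 1
  row 12 [1100]: (((0 OR NOT 1) XOR (1 OR 1)) IMPLIES (0 OR (NOT 0 IMPLIES 0))) -> 0
  row 13 [1101]: (((1 OR NOT 1) XOR (1 OR 1)) IMPLIES (1 OR (NOT 0 IMPLIES 1))) -> 1
  row 14 [1110]: (((0 OR NOT 1) XOR (1 OR 1)) IMPLIES (0 OR (NOT 1 IMPLIES 0))) -> 1
  row 15 [1111]: (((1 OR NOT 1) XOR (1 OR 1)) IMPLIES (1 OR (NOT 1 IMPLIES 1))) -> 1
Full result column, 4 rows per line (P1,P2 fixed per line; P3,P4 runs 00..11 left to right):
  rows 0-3 [P1,P2=00]: 0111  = hex 7
  rows 4-7 [P1,P2=01]: 0111  = hex 7
  rows 8-11 [P1,P2=10]: 0111  = hex 7
  rows 12-15 [P1,P2=11]: 0111  = hex 7
Output column (row 0 .. row 15) = 0111011101110111
Output column grouped in 4s = 0111 0111 0111 0111 = 0x7777
Convert to decimal digit by digit (value = value*16 + digit):
  7 -> 7
  7*16 + 7 = 119
  119*16 + 7 = 1911
  1911*16 + 7 = 30583
Decimal = 30583

30583


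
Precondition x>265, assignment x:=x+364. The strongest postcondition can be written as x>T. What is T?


Formula: sp(P, x:=E) = exists old_x. (x = E[old_x/x]) AND P[old_x/x] (old_x is the value of x before the assignment; eliminate old_x by solving x = E[old_x/x] for old_x)
Step 1: Precondition P: x>265, i.e. old_x > 265
Step 2: Assignment gives x = old_x + 364, so old_x = x - 364
Step 3: Substitute into P: x - 364 > 265
Step 4: Simplify: x > 265+364 = 629

629


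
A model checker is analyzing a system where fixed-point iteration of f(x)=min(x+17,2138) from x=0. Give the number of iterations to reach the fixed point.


Step 1: x=0, cap=2138, increment=17
Step 2: x grows by 17 each step until capped at 2138; fixed point is x=2138
Step 3: iterations = ceil(2138/17) = 126

126


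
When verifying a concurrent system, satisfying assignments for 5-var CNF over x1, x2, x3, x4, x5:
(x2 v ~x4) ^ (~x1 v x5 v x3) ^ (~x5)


CNF with 3 clauses over 5 vars (32 assignments).
An assignment satisfies CNF iff every clause has >=1 true literal.
Check each row (bits = x1,x2,x3,x4,x5; clause T/F shown):
  row 0 [00000]: clauses=TTT -> 1
  row 1 [00001]: clauses=TTF -> 0
  row 2 [00010]: clauses=FTT -> 0
  row 3 [00011]: clauses=FTF -> 0
  row 4 [00100]: clauses=TTT -> 1
  row 5 [00101]: clauses=TTF -> 0
  row 6 [00110]: clauses=FTT -> 0
  row 7 [00111]: clauses=FTF -> 0
  row 8 [01000]: clauses=TTT -> 1
  row 9 [01001]: clauses=TTF -> 0
  row 10 [01010]: clauses=TTT -> 1
  row 11 [01011]: clauses=TTF -> 0
  row 12 [01100]: clauses=TTT -> 1
  row 13 [01101]: clauses=TTF -> 0
  row 14 [01110]: clauses=TTT -> 1
  row 15 [01111]: clauses=TTF -> 0
  row 16 [10000]: clauses=TFT -> 0
  row 17 [10001]: clauses=TTF -> 0
  row 18 [10010]: clauses=FFT -> 0
  row 19 [10011]: clauses=FTF -> 0
  row 20 [10100]: clauses=TTT -> 1
  row 21 [10101]: clauses=TTF -> 0
  row 22 [10110]: clauses=FTT -> 0
  row 23 [10111]: clauses=FTF -> 0
  row 24 [11000]: clauses=TFT -> 0
  row 25 [11001]: clauses=TTF -> 0
  row 26 [11010]: clauses=TFT -> 0
  row 27 [11011]: clauses=TTF -> 0
  row 28 [11100]: clauses=TTT -> 1
  row 29 [11101]: clauses=TTF -> 0
  row 30 [11110]: clauses=TTT -> 1
  row 31 [11111]: clauses=TTF -> 0
Full result column, 8 rows per line (x1,x2 fixed per line; x3,x4,x5 runs 000..111 left to right):
  rows 0-7 [x1,x2=00]: 10001000  (ones: 2)
  rows 8-15 [x1,x2=01]: 10101010  (ones: 4)
  rows 16-23 [x1,x2=10]: 00001000  (ones: 1)
  rows 24-31 [x1,x2=11]: 00001010  (ones: 2)
Satisfying assignments = 2+4+1+2 = 9

9


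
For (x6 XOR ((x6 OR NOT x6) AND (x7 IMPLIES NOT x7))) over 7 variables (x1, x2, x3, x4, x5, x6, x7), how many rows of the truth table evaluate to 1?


Formula: (x6 XOR ((x6 OR NOT x6) AND (x7 IMPLIES NOT x7))) over 7 vars (128 rows)
Evaluate each row (x1, x2, x3, x4, x5, x6, x7 as bits, MSB first):
  row 0 [0000000]: (0 XOR ((0 OR NOT 0) AND (0 IMPLIES NOT 0))) -> 1
  row 1 [0000001]: (0 XOR ((0 OR NOT 0) AND (1 IMPLIES NOT 1))) -> 0
  row 2 [0000010]: (1 XOR ((1 OR NOT 1) AND (0 IMPLIES NOT 0))) -> 0
  row 3 [0000011]: (1 XOR ((1 OR NOT 1) AND (1 IMPLIES NOT 1))) -> 1
  row 4 [0000100]: (0 XOR ((0 OR NOT 0) AND (0 IMPLIES NOT 0))) -> 1
  (every remaining row is evaluated the same way; all 128 results are listed next)
Full result column, 8 rows per line (x1,x2,x3,x4 fixed per line; x5,x6,x7 runs 000..111 left to right):
  rows 0-7 [x1,x2,x3,x4=0000]: 10011001  (ones: 4)
  rows 8-15 [x1,x2,x3,x4=0001]: 10011001  (ones: 4)
  rows 16-23 [x1,x2,x3,x4=0010]: 10011001  (ones: 4)
  rows 24-31 [x1,x2,x3,x4=0011]: 10011001  (ones: 4)
  rows 32-39 [x1,x2,x3,x4=0100]: 10011001  (ones: 4)
  rows 40-47 [x1,x2,x3,x4=0101]: 10011001  (ones: 4)
  rows 48-55 [x1,x2,x3,x4=0110]: 10011001  (ones: 4)
  rows 56-63 [x1,x2,x3,x4=0111]: 10011001  (ones: 4)
  rows 64-71 [x1,x2,x3,x4=1000]: 10011001  (ones: 4)
  rows 72-79 [x1,x2,x3,x4=1001]: 10011001  (ones: 4)
  rows 80-87 [x1,x2,x3,x4=1010]: 10011001  (ones: 4)
  rows 88-95 [x1,x2,x3,x4=1011]: 10011001  (ones: 4)
  rows 96-103 [x1,x2,x3,x4=1100]: 10011001  (ones: 4)
  rows 104-111 [x1,x2,x3,x4=1101]: 10011001  (ones: 4)
  rows 112-119 [x1,x2,x3,x4=1110]: 10011001  (ones: 4)
  rows 120-127 [x1,x2,x3,x4=1111]: 10011001  (ones: 4)
Count of 1-rows = 4+4+4+4+4+4+4+4+4+4+4+4+4+4+4+4 = 64

64


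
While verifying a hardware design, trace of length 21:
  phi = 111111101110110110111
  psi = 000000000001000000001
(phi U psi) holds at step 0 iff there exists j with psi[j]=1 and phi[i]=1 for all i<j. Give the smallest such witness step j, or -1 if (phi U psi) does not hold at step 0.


(phi U psi) at 0: need smallest j with psi[j]=1 and phi[i]=1 for all i in [0,j).
Scan from step 0:
  step 0: phi=1, psi=0 -> continue
  step 1: phi=1, psi=0 -> continue
  step 2: phi=1, psi=0 -> continue
  step 3: phi=1, psi=0 -> continue
  step 7: phi=0 -> phi-prefix broken from here
  step 11: psi=1 but phi already failed -> not a witness
  step 20: psi=1 but phi already failed -> not a witness
  end of trace: no witness -> -1
Witness step = -1

-1


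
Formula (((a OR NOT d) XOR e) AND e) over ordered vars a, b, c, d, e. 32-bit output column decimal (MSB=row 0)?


Formula: (((a OR NOT d) XOR e) AND e) over a, b, c, d, e (32 rows)
Evaluate each row (bits = a,b,c,d,e, MSB first):
  row 0 [00000]: (((0 OR NOT 0) XOR 0) AND 0) -> 0
  row 1 [00001]: (((0 OR NOT 0) XOR 1) AND 1) -> 0
  row 2 [00010]: (((0 OR NOT 1) XOR 0) AND 0) -> 0
  row 3 [00011]: (((0 OR NOT 1) XOR 1) AND 1) -> 1
  row 4 [00100]: (((0 OR NOT 0) XOR 0) AND 0) -> 0
  row 5 [00101]: (((0 OR NOT 0) XOR 1) AND 1) -> 0
  row 6 [00110]: (((0 OR NOT 1) XOR 0) AND 0) -> 0
  row 7 [00111]: (((0 OR NOT 1) XOR 1) AND 1) -> 1
  row 8 [01000]: (((0 OR NOT 0) XOR 0) AND 0) -> 0
  row 9 [01001]: (((0 OR NOT 0) XOR 1) AND 1) -> 0
  row 10 [01010]: (((0 OR NOT 1) XOR 0) AND 0) -> 0
  row 11 [01011]: (((0 OR NOT 1) XOR 1) AND 1) -> 1
  row 12 [01100]: (((0 OR NOT 0) XOR 0) AND 0) -> 0
  row 13 [01101]: (((0 OR NOT 0) XOR 1) AND 1) -> 0
  row 14 [01110]: (((0 OR NOT 1) XOR 0) AND 0) -> 0
  row 15 [01111]: (((0 OR NOT 1) XOR 1) AND 1) -> 1
  row 16 [10000]: (((1 OR NOT 0) XOR 0) AND 0) -> 0
  row 17 [10001]: (((1 OR NOT 0) XOR 1) AND 1) -> 0
  row 18 [10010]: (((1 OR NOT 1) XOR 0) AND 0) -> 0
  row 19 [10011]: (((1 OR NOT 1) XOR 1) AND 1) -> 0
  row 20 [10100]: (((1 OR NOT 0) XOR 0) AND 0) -> 0
  row 21 [10101]: (((1 OR NOT 0) XOR 1) AND 1) -> 0
  row 22 [10110]: (((1 OR NOT 1) XOR 0) AND 0) -> 0
  row 23 [10111]: (((1 OR NOT 1) XOR 1) AND 1) -> 0
  row 24 [11000]: (((1 OR NOT 0) XOR 0) AND 0) -> 0
  row 25 [11001]: (((1 OR NOT 0) XOR 1) AND 1) -> 0
  row 26 [11010]: (((1 OR NOT 1) XOR 0) AND 0) -> 0
  row 27 [11011]: (((1 OR NOT 1) XOR 1) AND 1) -> 0
  row 28 [11100]: (((1 OR NOT 0) XOR 0) AND 0) -> 0
  row 29 [11101]: (((1 OR NOT 0) XOR 1) AND 1) -> 0
  row 30 [11110]: (((1 OR NOT 1) XOR 0) AND 0) -> 0
  row 31 [11111]: (((1 OR NOT 1) XOR 1) AND 1) -> 0
Full result column, 4 rows per line (a,b,c fixed per line; d,e runs 00..11 left to right):
  rows 0-3 [a,b,c=000]: 0001  = hex 1
  rows 4-7 [a,b,c=001]: 0001  = hex 1
  rows 8-11 [a,b,c=010]: 0001  = hex 1
  rows 12-15 [a,b,c=011]: 0001  = hex 1
  rows 16-19 [a,b,c=100]: 0000  = hex 0
  rows 20-23 [a,b,c=101]: 0000  = hex 0
  rows 24-27 [a,b,c=110]: 0000  = hex 0
  rows 28-31 [a,b,c=111]: 0000  = hex 0
Output column (row 0 .. row 31) = 00010001000100010000000000000000
Output column grouped in 4s = 0001 0001 0001 0001 0000 0000 0000 0000 = 0x11110000
Convert to decimal digit by digit (value = value*16 + digit):
  1 -> 1
  1*16 + 1 = 17
  17*16 + 1 = 273
  273*16 + 1 = 4369
  4369*16 + 0 = 69904
  69904*16 + 0 = 1118464
  1118464*16 + 0 = 17895424
  17895424*16 + 0 = 286326784
Decimal = 286326784

286326784


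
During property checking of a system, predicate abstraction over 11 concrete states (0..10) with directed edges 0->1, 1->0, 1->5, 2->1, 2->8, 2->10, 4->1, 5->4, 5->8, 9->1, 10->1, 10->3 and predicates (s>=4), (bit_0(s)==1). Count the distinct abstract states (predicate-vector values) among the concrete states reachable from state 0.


BFS from 0:
Concrete reachable: {0, 1, 4, 5, 8}
Abstract via predicates (s>=4), (bit_0(s)==1):
  (0,0) <- {0}
  (0,1) <- {1}
  (1,0) <- {4, 8}
  (1,1) <- {5}
Distinct abstract states = 4

4


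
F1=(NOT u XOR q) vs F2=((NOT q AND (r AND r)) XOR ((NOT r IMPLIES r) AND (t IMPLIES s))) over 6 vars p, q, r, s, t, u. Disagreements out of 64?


F1 = (NOT u XOR q)
F2 = ((NOT q AND (r AND r)) XOR ((NOT r IMPLIES r) AND (t IMPLIES s)))
Evaluate both on each of 64 rows (bits = p,q,r,s,t,u):
  row 0 [000000]: F1=1 F2=0 (differ) -> 1
  row 1 [000001]: F1=0 F2=0 -> 0
  row 2 [000010]: F1=1 F2=0 (differ) -> 1
  row 3 [000011]: F1=0 F2=0 -> 0
  row 4 [000100]: F1=1 F2=0 (differ) -> 1
  (every remaining row is evaluated the same way; all 64 results are listed next)
Full result column, 8 rows per line (p,q,r fixed per line; s,t,u runs 000..111 left to right):
  rows 0-7 [p,q,r=000]: 10101010  (ones: 4)
  rows 8-15 [p,q,r=001]: 10011010  (ones: 4)
  rows 16-23 [p,q,r=010]: 01010101  (ones: 4)
  rows 24-31 [p,q,r=011]: 10011010  (ones: 4)
  rows 32-39 [p,q,r=100]: 10101010  (ones: 4)
  rows 40-47 [p,q,r=101]: 10011010  (ones: 4)
  rows 48-55 [p,q,r=110]: 01010101  (ones: 4)
  rows 56-63 [p,q,r=111]: 10011010  (ones: 4)
Disagreements = 4+4+4+4+4+4+4+4 = 32

32


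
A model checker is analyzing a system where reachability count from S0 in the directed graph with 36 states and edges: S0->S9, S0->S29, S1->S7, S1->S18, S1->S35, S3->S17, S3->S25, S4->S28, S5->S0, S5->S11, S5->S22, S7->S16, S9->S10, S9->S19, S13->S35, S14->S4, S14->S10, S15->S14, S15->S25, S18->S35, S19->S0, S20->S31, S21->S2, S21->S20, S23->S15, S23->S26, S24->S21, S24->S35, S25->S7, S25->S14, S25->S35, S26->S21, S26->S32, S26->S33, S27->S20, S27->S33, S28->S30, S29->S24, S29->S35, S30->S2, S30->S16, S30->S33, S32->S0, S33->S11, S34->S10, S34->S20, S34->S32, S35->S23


BFS from S0:
  layer 0: {S0}
  layer 1: {S9, S29}
  layer 2: {S10, S19, S24, S35}
  layer 3: {S21, S23}
  layer 4: {S2, S15, S20, S26}
  layer 5: {S14, S25, S31, S32, S33}
  layer 6: {S4, S7, S11}
  layer 7: {S16, S28}
  layer 8: {S30}
Reachable set: {S0, S2, S4, S7, S9, S10, S11, S14, S15, S16, S19, S20, S21, S23, S24, S25, S26, S28, S29, S30, S31, S32, S33, S35}
Count = 24

24


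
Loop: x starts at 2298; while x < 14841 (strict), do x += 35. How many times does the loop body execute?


Step 1: x goes from 2298 toward 14841 by 35; the body runs while x<14841, so iterations = ceil((bound-start)/step)
Step 2: Distance=12543
Step 3: ceil(12543/35)=359

359


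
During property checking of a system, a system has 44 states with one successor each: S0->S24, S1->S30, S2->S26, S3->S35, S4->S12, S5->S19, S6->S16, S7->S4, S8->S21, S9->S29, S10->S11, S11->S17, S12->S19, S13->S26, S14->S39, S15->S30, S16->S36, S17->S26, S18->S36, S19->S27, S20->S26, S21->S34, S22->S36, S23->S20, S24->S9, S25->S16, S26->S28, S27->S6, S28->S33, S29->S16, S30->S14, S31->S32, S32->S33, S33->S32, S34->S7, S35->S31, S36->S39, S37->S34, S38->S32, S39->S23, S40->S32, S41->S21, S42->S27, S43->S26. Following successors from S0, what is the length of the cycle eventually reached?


Trace from S0 until a state repeats:
  S0 -> S24 -> S9 -> S29 -> S16 -> S36 -> S39 -> S23 -> S20 -> S26 -> S28 -> S33 -> S32 -> S33
S33 first seen at step 11, revisited at step 13.
Cycle length = 13 - 11 = 2

2


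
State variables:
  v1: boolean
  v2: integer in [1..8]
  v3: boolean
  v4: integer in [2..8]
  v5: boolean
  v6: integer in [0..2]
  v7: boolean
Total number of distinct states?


State space = product of domain sizes of all variables.
Domain sizes:
  v1 (boolean): 2
  v2 (integer in [1..8]): 8
  v3 (boolean): 2
  v4 (integer in [2..8]): 7
  v5 (boolean): 2
  v6 (integer in [0..2]): 3
  v7 (boolean): 2
Product = 2 * 8 * 2 * 7 * 2 * 3 * 2 = 2688

2688


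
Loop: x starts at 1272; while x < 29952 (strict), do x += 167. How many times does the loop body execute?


Step 1: x goes from 1272 toward 29952 by 167; the body runs while x<29952, so iterations = ceil((bound-start)/step)
Step 2: Distance=28680
Step 3: ceil(28680/167)=172

172


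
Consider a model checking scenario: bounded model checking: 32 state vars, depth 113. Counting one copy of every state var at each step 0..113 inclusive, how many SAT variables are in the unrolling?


BMC unrolls to depth k, creating one copy of each state var for steps 0..k.
Step count = 113 + 1 = 114 (steps 0 through 113)
Vars per step = 32
Total = 32 * 114 = 3648

3648


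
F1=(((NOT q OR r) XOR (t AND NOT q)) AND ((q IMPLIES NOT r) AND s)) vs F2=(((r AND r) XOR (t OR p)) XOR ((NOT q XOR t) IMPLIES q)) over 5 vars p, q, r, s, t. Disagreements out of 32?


F1 = (((NOT q OR r) XOR (t AND NOT q)) AND ((q IMPLIES NOT r) AND s))
F2 = (((r AND r) XOR (t OR p)) XOR ((NOT q XOR t) IMPLIES q))
Evaluate both on each of 32 rows (bits = p,q,r,s,t):
  row 0 [00000]: F1=0 F2=0 -> 0
  row 1 [00001]: F1=0 F2=0 -> 0
  row 2 [00010]: F1=1 F2=0 (differ) -> 1
  row 3 [00011]: F1=0 F2=0 -> 0
  row 4 [00100]: F1=0 F2=1 (differ) -> 1
  row 5 [00101]: F1=0 F2=1 (differ) -> 1
  row 6 [00110]: F1=1 F2=1 -> 0
  row 7 [00111]: F1=0 F2=1 (differ) -> 1
  row 8 [01000]: F1=0 F2=1 (differ) -> 1
  row 9 [01001]: F1=0 F2=0 -> 0
  row 10 [01010]: F1=0 F2=1 (differ) -> 1
  row 11 [01011]: F1=0 F2=0 -> 0
  row 12 [01100]: F1=0 F2=0 -> 0
  row 13 [01101]: F1=0 F2=1 (differ) -> 1
  row 14 [01110]: F1=0 F2=0 -> 0
  row 15 [01111]: F1=0 F2=1 (differ) -> 1
  row 16 [10000]: F1=0 F2=1 (differ) -> 1
  row 17 [10001]: F1=0 F2=0 -> 0
  row 18 [10010]: F1=1 F2=1 -> 0
  row 19 [10011]: F1=0 F2=0 -> 0
  row 20 [10100]: F1=0 F2=0 -> 0
  row 21 [10101]: F1=0 F2=1 (differ) -> 1
  row 22 [10110]: F1=1 F2=0 (differ) -> 1
  row 23 [10111]: F1=0 F2=1 (differ) -> 1
  row 24 [11000]: F1=0 F2=0 -> 0
  row 25 [11001]: F1=0 F2=0 -> 0
  row 26 [11010]: F1=0 F2=0 -> 0
  row 27 [11011]: F1=0 F2=0 -> 0
  row 28 [11100]: F1=0 F2=1 (differ) -> 1
  row 29 [11101]: F1=0 F2=1 (differ) -> 1
  row 30 [11110]: F1=0 F2=1 (differ) -> 1
  row 31 [11111]: F1=0 F2=1 (differ) -> 1
Full result column, 8 rows per line (p,q fixed per line; r,s,t runs 000..111 left to right):
  rows 0-7 [p,q=00]: 00101101  (ones: 4)
  rows 8-15 [p,q=01]: 10100101  (ones: 4)
  rows 16-23 [p,q=10]: 10000111  (ones: 4)
  rows 24-31 [p,q=11]: 00001111  (ones: 4)
Disagreements = 4+4+4+4 = 16

16


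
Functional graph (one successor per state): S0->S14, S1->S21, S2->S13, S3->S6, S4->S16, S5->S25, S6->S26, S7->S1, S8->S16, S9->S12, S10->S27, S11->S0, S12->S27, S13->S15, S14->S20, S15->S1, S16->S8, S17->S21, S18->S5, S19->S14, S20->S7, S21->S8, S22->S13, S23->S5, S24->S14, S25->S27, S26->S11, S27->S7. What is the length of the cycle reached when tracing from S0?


Trace from S0 until a state repeats:
  S0 -> S14 -> S20 -> S7 -> S1 -> S21 -> S8 -> S16 -> S8
S8 first seen at step 6, revisited at step 8.
Cycle length = 8 - 6 = 2

2


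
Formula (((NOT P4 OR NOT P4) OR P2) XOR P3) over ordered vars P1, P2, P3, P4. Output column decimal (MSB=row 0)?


Formula: (((NOT P4 OR NOT P4) OR P2) XOR P3) over P1, P2, P3, P4 (16 rows)
Evaluate each row (bits = P1,P2,P3,P4, MSB first):
  row 0 [0000]: (((NOT 0 OR NOT 0) OR 0) XOR 0) -> 1
  row 1 [0001]: (((NOT 1 OR NOT 1) OR 0) XOR 0) -> 0
  row 2 [0010]: (((NOT 0 OR NOT 0) OR 0) XOR 1) -> 0
  row 3 [0011]: (((NOT 1 OR NOT 1) OR 0) XOR 1) -> 1
  row 4 [0100]: (((NOT 0 OR NOT 0) OR 1) XOR 0) -> 1
  row 5 [0101]: (((NOT 1 OR NOT 1) OR 1) XOR 0) -> 1
  row 6 [0110]: (((NOT 0 OR NOT 0) OR 1) XOR 1) -> 0
  row 7 [0111]: (((NOT 1 OR NOT 1) OR 1) XOR 1) -> 0
  row 8 [1000]: (((NOT 0 OR NOT 0) OR 0) XOR 0) -> 1
  row 9 [1001]: (((NOT 1 OR NOT 1) OR 0) XOR 0) -> 0
  row 10 [1010]: (((NOT 0 OR NOT 0) OR 0) XOR 1) -> 0
  row 11 [1011]: (((NOT 1 OR NOT 1) OR 0) XOR 1) -> 1
  row 12 [1100]: (((NOT 0 OR NOT 0) OR 1) XOR 0) -> 1
  row 13 [1101]: (((NOT 1 OR NOT 1) OR 1) XOR 0) -> 1
  row 14 [1110]: (((NOT 0 OR NOT 0) OR 1) XOR 1) -> 0
  row 15 [1111]: (((NOT 1 OR NOT 1) OR 1) XOR 1) -> 0
Full result column, 4 rows per line (P1,P2 fixed per line; P3,P4 runs 00..11 left to right):
  rows 0-3 [P1,P2=00]: 1001  = hex 9
  rows 4-7 [P1,P2=01]: 1100  = hex C
  rows 8-11 [P1,P2=10]: 1001  = hex 9
  rows 12-15 [P1,P2=11]: 1100  = hex C
Output column (row 0 .. row 15) = 1001110010011100
Output column grouped in 4s = 1001 1100 1001 1100 = 0x9C9C
Convert to decimal digit by digit (value = value*16 + digit):
  9 -> 9
  9*16 + 12 (C) = 156
  156*16 + 9 = 2505
  2505*16 + 12 (C) = 40092
Decimal = 40092

40092


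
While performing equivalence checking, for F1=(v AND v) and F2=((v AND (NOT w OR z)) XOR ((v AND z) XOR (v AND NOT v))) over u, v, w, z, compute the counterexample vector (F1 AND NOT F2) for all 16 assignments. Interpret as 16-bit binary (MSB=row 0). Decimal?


F1 = (v AND v)
F2 = ((v AND (NOT w OR z)) XOR ((v AND z) XOR (v AND NOT v)))
Counterexample to F1=>F2 is where F1=1 and F2=0.
Evaluate each row (bits = u,v,w,z, MSB first):
  row 0 [0000]: F1=0 F2=0 -> F1&~F2 -> 0
  row 1 [0001]: F1=0 F2=0 -> F1&~F2 -> 0
  row 2 [0010]: F1=0 F2=0 -> F1&~F2 -> 0
  row 3 [0011]: F1=0 F2=0 -> F1&~F2 -> 0
  row 4 [0100]: F1=1 F2=1 -> F1&~F2 -> 0
  row 5 [0101]: F1=1 F2=0 -> F1&~F2 -> 1
  row 6 [0110]: F1=1 F2=0 -> F1&~F2 -> 1
  row 7 [0111]: F1=1 F2=0 -> F1&~F2 -> 1
  row 8 [1000]: F1=0 F2=0 -> F1&~F2 -> 0
  row 9 [1001]: F1=0 F2=0 -> F1&~F2 -> 0
  row 10 [1010]: F1=0 F2=0 -> F1&~F2 -> 0
  row 11 [1011]: F1=0 F2=0 -> F1&~F2 -> 0
  row 12 [1100]: F1=1 F2=1 -> F1&~F2 -> 0
  row 13 [1101]: F1=1 F2=0 -> F1&~F2 -> 1
  row 14 [1110]: F1=1 F2=0 -> F1&~F2 -> 1
  row 15 [1111]: F1=1 F2=0 -> F1&~F2 -> 1
Full result column, 4 rows per line (u,v fixed per line; w,z runs 00..11 left to right):
  rows 0-3 [u,v=00]: 0000  = hex 0
  rows 4-7 [u,v=01]: 0111  = hex 7
  rows 8-11 [u,v=10]: 0000  = hex 0
  rows 12-15 [u,v=11]: 0111  = hex 7
Counterexample vector (row 0 .. row 15) = 0000011100000111
Output column grouped in 4s = 0000 0111 0000 0111 = 0x0707
Convert to decimal digit by digit (value = value*16 + digit):
  0 -> 0
  0*16 + 7 = 7
  7*16 + 0 = 112
  112*16 + 7 = 1799
Decimal = 1799

1799


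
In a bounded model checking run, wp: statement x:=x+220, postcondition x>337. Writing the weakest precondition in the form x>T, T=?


Formula: wp(x:=E, P) = P[E/x] (substitute E for x in postcondition)
Step 1: Postcondition: x>337
Step 2: Substitute x+220 for x: x+220>337
Step 3: Solve for x: x > 337-220 = 117

117


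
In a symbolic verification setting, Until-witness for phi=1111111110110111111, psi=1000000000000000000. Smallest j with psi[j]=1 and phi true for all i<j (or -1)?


(phi U psi) at 0: need smallest j with psi[j]=1 and phi[i]=1 for all i in [0,j).
Scan from step 0:
  step 0: psi=1 and phi held for [0,0) -> witness found
Witness step = 0

0


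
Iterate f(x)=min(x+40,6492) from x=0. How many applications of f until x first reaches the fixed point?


Step 1: x=0, cap=6492, increment=40
Step 2: x grows by 40 each step until capped at 6492; fixed point is x=6492
Step 3: iterations = ceil(6492/40) = 163

163


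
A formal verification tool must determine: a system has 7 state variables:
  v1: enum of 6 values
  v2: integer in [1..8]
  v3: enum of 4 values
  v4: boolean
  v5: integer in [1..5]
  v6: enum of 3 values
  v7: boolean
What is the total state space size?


State space = product of domain sizes of all variables.
Domain sizes:
  v1 (enum of 6 values): 6
  v2 (integer in [1..8]): 8
  v3 (enum of 4 values): 4
  v4 (boolean): 2
  v5 (integer in [1..5]): 5
  v6 (enum of 3 values): 3
  v7 (boolean): 2
Product = 6 * 8 * 4 * 2 * 5 * 3 * 2 = 11520

11520


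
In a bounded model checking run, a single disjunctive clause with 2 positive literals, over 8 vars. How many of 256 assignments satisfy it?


Step 1: Total=2^8=256
Step 2: Unsat when all 2 false: 2^6=64
Step 3: Sat=256-64=192

192


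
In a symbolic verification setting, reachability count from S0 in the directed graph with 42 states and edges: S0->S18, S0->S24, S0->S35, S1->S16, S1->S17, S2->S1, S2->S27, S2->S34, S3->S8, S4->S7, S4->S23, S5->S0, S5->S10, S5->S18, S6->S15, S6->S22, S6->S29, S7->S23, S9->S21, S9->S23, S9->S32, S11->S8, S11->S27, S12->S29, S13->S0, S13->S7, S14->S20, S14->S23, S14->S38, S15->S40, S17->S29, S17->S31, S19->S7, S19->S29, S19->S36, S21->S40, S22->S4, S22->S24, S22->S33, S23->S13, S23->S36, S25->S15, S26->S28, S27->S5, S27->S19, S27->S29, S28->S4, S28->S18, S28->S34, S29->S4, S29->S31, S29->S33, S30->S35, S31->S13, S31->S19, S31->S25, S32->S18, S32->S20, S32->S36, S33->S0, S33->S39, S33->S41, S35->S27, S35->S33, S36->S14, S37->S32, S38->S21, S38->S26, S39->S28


BFS from S0:
  layer 0: {S0}
  layer 1: {S18, S24, S35}
  layer 2: {S27, S33}
  layer 3: {S5, S19, S29, S39, S41}
  layer 4: {S4, S7, S10, S28, S31, S36}
  layer 5: {S13, S14, S23, S25, S34}
  layer 6: {S15, S20, S38}
  layer 7: {S21, S26, S40}
Reachable set: {S0, S4, S5, S7, S10, S13, S14, S15, S18, S19, S20, S21, S23, S24, S25, S26, S27, S28, S29, S31, S33, S34, S35, S36, S38, S39, S40, S41}
Count = 28

28


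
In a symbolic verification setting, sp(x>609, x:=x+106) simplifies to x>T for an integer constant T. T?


Formula: sp(P, x:=E) = exists old_x. (x = E[old_x/x]) AND P[old_x/x] (old_x is the value of x before the assignment; eliminate old_x by solving x = E[old_x/x] for old_x)
Step 1: Precondition P: x>609, i.e. old_x > 609
Step 2: Assignment gives x = old_x + 106, so old_x = x - 106
Step 3: Substitute into P: x - 106 > 609
Step 4: Simplify: x > 609+106 = 715

715


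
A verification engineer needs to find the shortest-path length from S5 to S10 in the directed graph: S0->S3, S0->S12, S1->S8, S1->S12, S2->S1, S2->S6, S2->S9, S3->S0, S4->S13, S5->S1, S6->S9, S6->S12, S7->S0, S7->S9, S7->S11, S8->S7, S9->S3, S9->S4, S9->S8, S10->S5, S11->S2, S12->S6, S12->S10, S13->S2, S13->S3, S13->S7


BFS layer-by-layer from S5:
  dist 0: {S5}
  dist 1: {S1}
  dist 2: {S8, S12}
  dist 3: {S6, S7, S10}
  -> S10 reached at distance 3
Shortest path length = 3

3


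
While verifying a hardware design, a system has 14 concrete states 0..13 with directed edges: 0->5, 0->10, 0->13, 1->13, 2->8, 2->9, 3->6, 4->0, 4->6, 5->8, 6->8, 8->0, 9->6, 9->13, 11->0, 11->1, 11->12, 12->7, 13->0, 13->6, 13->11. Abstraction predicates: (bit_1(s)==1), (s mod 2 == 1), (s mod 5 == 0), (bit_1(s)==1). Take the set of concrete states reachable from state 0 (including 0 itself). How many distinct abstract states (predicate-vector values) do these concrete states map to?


BFS from 0:
Concrete reachable: {0, 1, 5, 6, 7, 8, 10, 11, 12, 13}
Abstract via predicates (bit_1(s)==1), (s mod 2 == 1), (s mod 5 == 0), (bit_1(s)==1):
  (0,0,0,0) <- {8, 12}
  (0,0,1,0) <- {0}
  (0,1,0,0) <- {1, 13}
  (0,1,1,0) <- {5}
  (1,0,0,1) <- {6}
  (1,0,1,1) <- {10}
  (1,1,0,1) <- {7, 11}
Distinct abstract states = 7

7


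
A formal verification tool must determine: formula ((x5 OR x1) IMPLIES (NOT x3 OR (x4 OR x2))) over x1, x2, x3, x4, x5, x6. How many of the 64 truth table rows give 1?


Formula: ((x5 OR x1) IMPLIES (NOT x3 OR (x4 OR x2))) over 6 vars (64 rows)
Evaluate each row (x1, x2, x3, x4, x5, x6 as bits, MSB first):
  row 0 [000000]: ((0 OR 0) IMPLIES (NOT 0 OR (0 OR 0))) -> 1
  row 1 [000001]: ((0 OR 0) IMPLIES (NOT 0 OR (0 OR 0))) -> 1
  row 2 [000010]: ((1 OR 0) IMPLIES (NOT 0 OR (0 OR 0))) -> 1
  row 3 [000011]: ((1 OR 0) IMPLIES (NOT 0 OR (0 OR 0))) -> 1
  row 4 [000100]: ((0 OR 0) IMPLIES (NOT 0 OR (1 OR 0))) -> 1
  (every remaining row is evaluated the same way; all 64 results are listed next)
Full result column, 8 rows per line (x1,x2,x3 fixed per line; x4,x5,x6 runs 000..111 left to right):
  rows 0-7 [x1,x2,x3=000]: 11111111  (ones: 8)
  rows 8-15 [x1,x2,x3=001]: 11001111  (ones: 6)
  rows 16-23 [x1,x2,x3=010]: 11111111  (ones: 8)
  rows 24-31 [x1,x2,x3=011]: 11111111  (ones: 8)
  rows 32-39 [x1,x2,x3=100]: 11111111  (ones: 8)
  rows 40-47 [x1,x2,x3=101]: 00001111  (ones: 4)
  rows 48-55 [x1,x2,x3=110]: 11111111  (ones: 8)
  rows 56-63 [x1,x2,x3=111]: 11111111  (ones: 8)
Count of 1-rows = 8+6+8+8+8+4+8+8 = 58

58


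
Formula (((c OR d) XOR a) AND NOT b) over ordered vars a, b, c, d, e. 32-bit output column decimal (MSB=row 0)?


Formula: (((c OR d) XOR a) AND NOT b) over a, b, c, d, e (32 rows)
Evaluate each row (bits = a,b,c,d,e, MSB first):
  row 0 [00000]: (((0 OR 0) XOR 0) AND NOT 0) -> 0
  row 1 [00001]: (((0 OR 0) XOR 0) AND NOT 0) -> 0
  row 2 [00010]: (((0 OR 1) XOR 0) AND NOT 0) -> 1
  row 3 [00011]: (((0 OR 1) XOR 0) AND NOT 0) -> 1
  row 4 [00100]: (((1 OR 0) XOR 0) AND NOT 0) -> 1
  row 5 [00101]: (((1 OR 0) XOR 0) AND NOT 0) -> 1
  row 6 [00110]: (((1 OR 1) XOR 0) AND NOT 0) -> 1
  row 7 [00111]: (((1 OR 1) XOR 0) AND NOT 0) -> 1
  row 8 [01000]: (((0 OR 0) XOR 0) AND NOT 1) -> 0
  row 9 [01001]: (((0 OR 0) XOR 0) AND NOT 1) -> 0
  row 10 [01010]: (((0 OR 1) XOR 0) AND NOT 1) -> 0
  row 11 [01011]: (((0 OR 1) XOR 0) AND NOT 1) -> 0
  row 12 [01100]: (((1 OR 0) XOR 0) AND NOT 1) -> 0
  row 13 [01101]: (((1 OR 0) XOR 0) AND NOT 1) -> 0
  row 14 [01110]: (((1 OR 1) XOR 0) AND NOT 1) -> 0
  row 15 [01111]: (((1 OR 1) XOR 0) AND NOT 1) -> 0
  row 16 [10000]: (((0 OR 0) XOR 1) AND NOT 0) -> 1
  row 17 [10001]: (((0 OR 0) XOR 1) AND NOT 0) -> 1
  row 18 [10010]: (((0 OR 1) XOR 1) AND NOT 0) -> 0
  row 19 [10011]: (((0 OR 1) XOR 1) AND NOT 0) -> 0
  row 20 [10100]: (((1 OR 0) XOR 1) AND NOT 0) -> 0
  row 21 [10101]: (((1 OR 0) XOR 1) AND NOT 0) -> 0
  row 22 [10110]: (((1 OR 1) XOR 1) AND NOT 0) -> 0
  row 23 [10111]: (((1 OR 1) XOR 1) AND NOT 0) -> 0
  row 24 [11000]: (((0 OR 0) XOR 1) AND NOT 1) -> 0
  row 25 [11001]: (((0 OR 0) XOR 1) AND NOT 1) -> 0
  row 26 [11010]: (((0 OR 1) XOR 1) AND NOT 1) -> 0
  row 27 [11011]: (((0 OR 1) XOR 1) AND NOT 1) -> 0
  row 28 [11100]: (((1 OR 0) XOR 1) AND NOT 1) -> 0
  row 29 [11101]: (((1 OR 0) XOR 1) AND NOT 1) -> 0
  row 30 [11110]: (((1 OR 1) XOR 1) AND NOT 1) -> 0
  row 31 [11111]: (((1 OR 1) XOR 1) AND NOT 1) -> 0
Full result column, 4 rows per line (a,b,c fixed per line; d,e runs 00..11 left to right):
  rows 0-3 [a,b,c=000]: 0011  = hex 3
  rows 4-7 [a,b,c=001]: 1111  = hex F
  rows 8-11 [a,b,c=010]: 0000  = hex 0
  rows 12-15 [a,b,c=011]: 0000  = hex 0
  rows 16-19 [a,b,c=100]: 1100  = hex C
  rows 20-23 [a,b,c=101]: 0000  = hex 0
  rows 24-27 [a,b,c=110]: 0000  = hex 0
  rows 28-31 [a,b,c=111]: 0000  = hex 0
Output column (row 0 .. row 31) = 00111111000000001100000000000000
Output column grouped in 4s = 0011 1111 0000 0000 1100 0000 0000 0000 = 0x3F00C000
Convert to decimal digit by digit (value = value*16 + digit):
  3 -> 3
  3*16 + 15 (F) = 63
  63*16 + 0 = 1008
  1008*16 + 0 = 16128
  16128*16 + 12 (C) = 258060
  258060*16 + 0 = 4128960
  4128960*16 + 0 = 66063360
  66063360*16 + 0 = 1057013760
Decimal = 1057013760

1057013760
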